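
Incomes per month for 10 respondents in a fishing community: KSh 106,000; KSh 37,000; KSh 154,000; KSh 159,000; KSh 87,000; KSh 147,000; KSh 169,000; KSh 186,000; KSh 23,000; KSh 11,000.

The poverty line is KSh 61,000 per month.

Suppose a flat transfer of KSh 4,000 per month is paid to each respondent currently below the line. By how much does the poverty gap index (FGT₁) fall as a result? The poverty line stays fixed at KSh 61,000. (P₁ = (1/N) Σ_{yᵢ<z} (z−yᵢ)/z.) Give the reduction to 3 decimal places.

Before: below the line — KSh 11,000, KSh 23,000, KSh 37,000; poverty gap index (FGT₁) = 0.18361.
After the KSh 4,000 transfer: below the line — KSh 15,000, KSh 27,000, KSh 41,000; poverty gap index (FGT₁) = 0.16393.
Reduction = 0.18361 − 0.16393 = 0.020.

0.020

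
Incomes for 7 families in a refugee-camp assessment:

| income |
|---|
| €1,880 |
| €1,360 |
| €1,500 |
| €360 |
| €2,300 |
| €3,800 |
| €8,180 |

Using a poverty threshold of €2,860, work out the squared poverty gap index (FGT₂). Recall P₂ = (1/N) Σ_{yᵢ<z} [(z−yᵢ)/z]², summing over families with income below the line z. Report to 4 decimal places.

Below the line: €360, €1,360, €1,500, €1,880, €2,300 (q = 5 of N = 7).
Gap ratios (z−y)/z: (2860−360)/2860 = 0.8741; (2860−1360)/2860 = 0.5245; (2860−1500)/2860 = 0.4755; (2860−1880)/2860 = 0.3427; (2860−2300)/2860 = 0.1958.
Squared: 0.7641; 0.2751; 0.2261; 0.1174; 0.0383.
Sum = 1.421047; P₂ = 1.421047 / 7 = 0.2030.

0.2030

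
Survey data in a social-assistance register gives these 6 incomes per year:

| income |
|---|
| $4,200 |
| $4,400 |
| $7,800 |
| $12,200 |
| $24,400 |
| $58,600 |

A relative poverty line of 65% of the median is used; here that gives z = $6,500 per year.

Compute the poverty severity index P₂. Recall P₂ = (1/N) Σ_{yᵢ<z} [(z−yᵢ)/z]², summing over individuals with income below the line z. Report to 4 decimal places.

Poor units: $4,200, $4,400 (q = 2 of N = 6).
Relative gaps: (6500−4200)/6500 = 0.3538; (6500−4400)/6500 = 0.3231.
Squared: 0.1252; 0.1044.
Sum = 0.229586; P₂ = 0.229586 / 6 = 0.0383.

0.0383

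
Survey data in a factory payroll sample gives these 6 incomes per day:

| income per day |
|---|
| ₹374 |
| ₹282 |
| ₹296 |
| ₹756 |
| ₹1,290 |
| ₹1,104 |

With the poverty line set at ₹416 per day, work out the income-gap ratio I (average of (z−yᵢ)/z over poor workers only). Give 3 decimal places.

0.237

Below z: ₹282, ₹296, ₹374 (q = 3 of N = 6).
Relative gaps: 0.3221, 0.2885, 0.1010; sum = 0.711538.
The income-gap ratio divides by q (the poor only): 0.711538 / 3 = 0.237.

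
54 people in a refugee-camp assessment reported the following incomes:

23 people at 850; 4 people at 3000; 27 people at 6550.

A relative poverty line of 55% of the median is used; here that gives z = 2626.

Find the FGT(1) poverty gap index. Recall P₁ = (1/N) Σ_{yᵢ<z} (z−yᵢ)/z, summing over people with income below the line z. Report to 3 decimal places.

0.288

Incomes under z: 23×850 (q = 23 of N = 54).
Relative gaps: (2626−850)/2626 = 0.6763 (×23).
Σ = 15.555217. Dividing by the full population N = 54 gives P₁ = 0.288.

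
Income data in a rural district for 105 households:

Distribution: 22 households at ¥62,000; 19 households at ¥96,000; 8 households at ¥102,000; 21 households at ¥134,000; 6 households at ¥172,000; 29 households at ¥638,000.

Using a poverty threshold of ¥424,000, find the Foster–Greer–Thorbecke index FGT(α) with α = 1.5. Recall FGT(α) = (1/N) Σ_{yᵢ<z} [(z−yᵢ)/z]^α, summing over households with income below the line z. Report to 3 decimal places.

0.478

Poor units: 22×¥62,000, 19×¥96,000, 8×¥102,000, 21×¥134,000, 6×¥172,000 (q = 76 of N = 105).
Shortfall ratios: (424000−62000)/424000 = 0.8538 (×22); (424000−96000)/424000 = 0.7736 (×19); (424000−102000)/424000 = 0.7594 (×8); (424000−134000)/424000 = 0.6840 (×21); (424000−172000)/424000 = 0.5943 (×6).
Raised to α = 1.5: 0.78889 (×22); 0.68040 (×19); 0.66181 (×8); 0.56565 (×21); 0.45820 (×6).
Sum = 50.205359; FGT(1.5) = 50.205359 / 105 = 0.478.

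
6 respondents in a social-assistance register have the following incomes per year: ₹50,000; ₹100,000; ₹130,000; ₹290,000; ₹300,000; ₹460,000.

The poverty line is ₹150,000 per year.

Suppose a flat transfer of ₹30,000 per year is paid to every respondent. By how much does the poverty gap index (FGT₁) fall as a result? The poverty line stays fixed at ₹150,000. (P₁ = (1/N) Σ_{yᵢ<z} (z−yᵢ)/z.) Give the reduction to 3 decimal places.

0.089

Before: below the line — ₹50,000, ₹100,000, ₹130,000; poverty gap index (FGT₁) = 0.18889.
After the ₹30,000 transfer: below the line — ₹80,000, ₹130,000; poverty gap index (FGT₁) = 0.10000.
Reduction = 0.18889 − 0.10000 = 0.089.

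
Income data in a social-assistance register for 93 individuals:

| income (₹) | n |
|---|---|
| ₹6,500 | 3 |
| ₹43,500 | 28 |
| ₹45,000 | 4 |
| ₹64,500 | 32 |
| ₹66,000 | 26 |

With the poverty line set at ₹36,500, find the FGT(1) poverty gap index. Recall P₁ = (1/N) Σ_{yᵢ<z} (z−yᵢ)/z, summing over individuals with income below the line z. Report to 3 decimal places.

Poor units: 3×₹6,500 (q = 3 of N = 93).
Relative gaps: (36500−6500)/36500 = 0.8219 (×3).
Σ = 2.465753. Dividing by the full population N = 93 gives P₁ = 0.027.

0.027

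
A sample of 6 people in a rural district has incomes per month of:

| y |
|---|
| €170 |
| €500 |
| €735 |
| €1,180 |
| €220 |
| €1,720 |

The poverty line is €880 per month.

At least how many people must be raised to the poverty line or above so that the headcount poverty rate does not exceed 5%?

Currently q = 4 of N = 6 are below the line (H = 0.667).
A headcount ratio of at most 5% allows at most ⌊0.05 × 6⌋ = 0 poor people.
So at least 4 − 0 = 4 must be lifted.

4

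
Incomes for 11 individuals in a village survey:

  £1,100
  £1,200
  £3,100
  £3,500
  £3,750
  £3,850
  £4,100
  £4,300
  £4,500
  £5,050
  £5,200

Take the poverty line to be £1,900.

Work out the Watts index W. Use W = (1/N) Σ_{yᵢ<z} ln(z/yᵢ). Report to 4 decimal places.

Below the line: £1,100, £1,200 (q = 2 of N = 11).
Log gaps: ln(1900/1100) = 0.5465; ln(1900/1200) = 0.4595.
W = 1.006076 / 11 = 0.0915.

0.0915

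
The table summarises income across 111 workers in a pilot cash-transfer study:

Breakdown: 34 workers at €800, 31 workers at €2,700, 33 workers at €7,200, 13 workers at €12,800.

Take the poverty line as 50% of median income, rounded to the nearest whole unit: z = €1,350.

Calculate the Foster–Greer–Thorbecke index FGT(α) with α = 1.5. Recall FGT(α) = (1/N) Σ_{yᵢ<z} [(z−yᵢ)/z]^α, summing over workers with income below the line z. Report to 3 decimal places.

0.080

Incomes under z: 34×€800 (q = 34 of N = 111).
Normalized shortfalls: (1350−800)/1350 = 0.4074 (×34).
Raised to α = 1.5: 0.26004 (×34).
Sum = 8.841426; FGT(1.5) = 8.841426 / 111 = 0.080.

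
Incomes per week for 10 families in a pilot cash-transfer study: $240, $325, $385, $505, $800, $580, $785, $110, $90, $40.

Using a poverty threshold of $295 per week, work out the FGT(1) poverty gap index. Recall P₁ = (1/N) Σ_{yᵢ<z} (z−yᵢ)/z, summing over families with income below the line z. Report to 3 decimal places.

0.237

Below the line: $40, $90, $110, $240 (q = 4 of N = 10).
Normalized shortfalls: (295−40)/295 = 0.8644; (295−90)/295 = 0.6949; (295−110)/295 = 0.6271; (295−240)/295 = 0.1864.
Σ = 2.372881. Dividing by the full population N = 10 gives P₁ = 0.237.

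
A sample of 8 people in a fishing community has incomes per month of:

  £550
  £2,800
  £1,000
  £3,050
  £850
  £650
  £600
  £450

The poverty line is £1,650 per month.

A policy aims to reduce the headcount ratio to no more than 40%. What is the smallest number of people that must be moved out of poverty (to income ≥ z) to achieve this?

3

Currently q = 6 of N = 8 are below the line (H = 0.750).
A headcount ratio of at most 40% allows at most ⌊0.40 × 8⌋ = 3 poor people.
So at least 6 − 3 = 3 must be lifted.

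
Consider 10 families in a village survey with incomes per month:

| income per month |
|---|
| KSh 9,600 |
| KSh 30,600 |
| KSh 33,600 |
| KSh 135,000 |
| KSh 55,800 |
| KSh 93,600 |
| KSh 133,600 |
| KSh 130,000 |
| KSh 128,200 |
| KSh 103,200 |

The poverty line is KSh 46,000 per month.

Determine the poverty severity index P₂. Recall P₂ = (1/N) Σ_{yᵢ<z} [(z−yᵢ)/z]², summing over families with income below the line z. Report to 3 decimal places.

0.081

Incomes under z: KSh 9,600, KSh 30,600, KSh 33,600 (q = 3 of N = 10).
Relative gaps: (46000−9600)/46000 = 0.7913; (46000−30600)/46000 = 0.3348; (46000−33600)/46000 = 0.2696.
Squared: 0.6262; 0.1121; 0.0727.
Sum = 0.810907; P₂ = 0.810907 / 10 = 0.081.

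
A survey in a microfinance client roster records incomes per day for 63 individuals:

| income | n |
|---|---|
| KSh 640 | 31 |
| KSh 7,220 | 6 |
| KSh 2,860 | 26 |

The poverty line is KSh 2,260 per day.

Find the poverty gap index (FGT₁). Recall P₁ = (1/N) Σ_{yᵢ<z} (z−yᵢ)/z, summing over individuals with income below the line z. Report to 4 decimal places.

Incomes under z: 31×KSh 640 (q = 31 of N = 63).
Gap ratios (z−y)/z: (2260−640)/2260 = 0.7168 (×31).
Σ = 22.221239. Dividing by the full population N = 63 gives P₁ = 0.3527.

0.3527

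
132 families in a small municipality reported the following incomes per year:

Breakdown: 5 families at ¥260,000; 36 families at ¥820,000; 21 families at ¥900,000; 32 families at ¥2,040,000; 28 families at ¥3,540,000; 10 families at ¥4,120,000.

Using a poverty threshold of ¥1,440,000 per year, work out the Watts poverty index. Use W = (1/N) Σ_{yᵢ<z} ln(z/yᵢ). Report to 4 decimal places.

0.2932

Poor units: 5×¥260,000, 36×¥820,000, 21×¥900,000 (q = 62 of N = 132).
ln(z/y) terms: ln(1440000/260000) = 1.7117 (×5); ln(1440000/820000) = 0.5631 (×36); ln(1440000/900000) = 0.4700 (×21).
W = 38.700046 / 132 = 0.2932.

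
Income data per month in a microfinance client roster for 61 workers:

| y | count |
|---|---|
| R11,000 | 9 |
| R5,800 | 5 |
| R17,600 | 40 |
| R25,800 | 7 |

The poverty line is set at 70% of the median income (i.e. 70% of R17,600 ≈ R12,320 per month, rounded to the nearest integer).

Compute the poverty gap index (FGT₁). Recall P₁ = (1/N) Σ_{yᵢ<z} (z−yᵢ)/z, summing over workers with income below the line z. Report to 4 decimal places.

0.0592

Below the line: 5×R5,800, 9×R11,000 (q = 14 of N = 61).
Relative gaps: (12320−5800)/12320 = 0.5292 (×5); (12320−11000)/12320 = 0.1071 (×9).
Sum of shortfalls = 3.610390; P₁ averages over all N: 3.610390 / 61 = 0.0592.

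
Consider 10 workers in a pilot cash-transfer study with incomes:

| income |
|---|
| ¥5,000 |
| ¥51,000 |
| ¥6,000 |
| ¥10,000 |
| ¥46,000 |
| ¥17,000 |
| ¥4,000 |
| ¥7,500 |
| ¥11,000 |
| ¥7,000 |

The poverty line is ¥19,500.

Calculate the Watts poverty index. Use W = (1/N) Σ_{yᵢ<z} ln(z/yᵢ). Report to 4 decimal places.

Below the line: ¥4,000, ¥5,000, ¥6,000, ¥7,000, ¥7,500, ¥10,000, ¥11,000, ¥17,000 (q = 8 of N = 10).
ln(z/y) terms: ln(19500/4000) = 1.5841; ln(19500/5000) = 1.3610; ln(19500/6000) = 1.1787; ln(19500/7000) = 1.0245; ln(19500/7500) = 0.9555; ln(19500/10000) = 0.6678; ln(19500/11000) = 0.5725; ln(19500/17000) = 0.1372.
W = 7.481317 / 10 = 0.7481.

0.7481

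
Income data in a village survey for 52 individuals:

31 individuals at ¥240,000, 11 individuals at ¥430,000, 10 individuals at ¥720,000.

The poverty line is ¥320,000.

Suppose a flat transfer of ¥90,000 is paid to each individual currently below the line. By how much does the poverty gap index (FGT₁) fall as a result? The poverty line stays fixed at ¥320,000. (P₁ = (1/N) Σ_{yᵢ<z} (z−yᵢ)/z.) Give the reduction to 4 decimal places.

0.1490

Before: below the line — 31×¥240,000; poverty gap index (FGT₁) = 0.149038.
After the ¥90,000 transfer: below the line — none; poverty gap index (FGT₁) = 0.000000.
Reduction = 0.149038 − 0.000000 = 0.1490.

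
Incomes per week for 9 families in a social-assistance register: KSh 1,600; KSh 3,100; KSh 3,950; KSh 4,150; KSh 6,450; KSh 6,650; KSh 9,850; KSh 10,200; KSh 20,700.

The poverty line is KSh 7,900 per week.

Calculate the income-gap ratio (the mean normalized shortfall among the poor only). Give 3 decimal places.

Poor units: KSh 1,600, KSh 3,100, KSh 3,950, KSh 4,150, KSh 6,450, KSh 6,650 (q = 6 of N = 9).
Shortfall ratios (z−y)/z: 0.7975, 0.6076, 0.5000, 0.4747, 0.1835, 0.1582; sum = 2.721519.
I averages over the q = 6 poor units only: 2.721519 / 6 = 0.454.

0.454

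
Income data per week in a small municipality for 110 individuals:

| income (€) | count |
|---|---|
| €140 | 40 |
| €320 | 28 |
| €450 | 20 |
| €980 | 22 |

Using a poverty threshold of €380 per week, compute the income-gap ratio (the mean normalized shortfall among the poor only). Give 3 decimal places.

Below the line: 40×€140, 28×€320 (q = 68 of N = 110).
Shortfall ratios (z−y)/z: 0.6316 (×40), 0.1579 (×28); sum = 29.684211.
The income-gap ratio divides by q (the poor only): 29.684211 / 68 = 0.437.

0.437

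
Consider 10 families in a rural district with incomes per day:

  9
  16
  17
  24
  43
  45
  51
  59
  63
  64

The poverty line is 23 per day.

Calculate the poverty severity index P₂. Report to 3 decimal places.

Below z: 9, 16, 17 (q = 3 of N = 10).
Normalized shortfalls: (23−9)/23 = 0.6087; (23−16)/23 = 0.3043; (23−17)/23 = 0.2609.
Squared: 0.3705; 0.0926; 0.0681.
Sum = 0.531191; P₂ = 0.531191 / 10 = 0.053.

0.053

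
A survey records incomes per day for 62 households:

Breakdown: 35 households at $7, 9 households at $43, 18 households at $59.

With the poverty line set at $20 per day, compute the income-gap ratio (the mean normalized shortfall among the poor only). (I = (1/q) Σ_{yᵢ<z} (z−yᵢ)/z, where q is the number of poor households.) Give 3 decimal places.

0.650

Poor units: 35×$7 (q = 35 of N = 62).
Shortfall ratios (z−y)/z: 0.6500 (×35); sum = 22.750000.
I averages over the q = 35 poor units only: 22.750000 / 35 = 0.650.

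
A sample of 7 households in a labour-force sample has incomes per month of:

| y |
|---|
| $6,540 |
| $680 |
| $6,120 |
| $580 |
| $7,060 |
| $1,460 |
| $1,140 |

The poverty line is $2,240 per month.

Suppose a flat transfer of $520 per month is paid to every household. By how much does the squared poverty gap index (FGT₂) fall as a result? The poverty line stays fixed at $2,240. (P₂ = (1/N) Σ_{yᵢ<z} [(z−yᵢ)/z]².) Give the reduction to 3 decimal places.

0.120

Before: below the line — $580, $680, $1,140, $1,460; squared poverty gap index (FGT₂) = 0.19951.
After the $520 transfer: below the line — $1,100, $1,200, $1,660, $1,980; squared poverty gap index (FGT₂) = 0.07930.
Reduction = 0.19951 − 0.07930 = 0.120.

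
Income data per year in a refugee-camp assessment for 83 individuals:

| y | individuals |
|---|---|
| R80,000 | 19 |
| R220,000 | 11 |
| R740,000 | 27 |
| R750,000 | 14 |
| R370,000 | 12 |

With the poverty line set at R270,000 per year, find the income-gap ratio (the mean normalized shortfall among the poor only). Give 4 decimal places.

Below the line: 19×R80,000, 11×R220,000 (q = 30 of N = 83).
Shortfall ratios (z−y)/z: 0.7037 (×19), 0.1852 (×11); sum = 15.407407.
I averages over the q = 30 poor units only: 15.407407 / 30 = 0.5136.

0.5136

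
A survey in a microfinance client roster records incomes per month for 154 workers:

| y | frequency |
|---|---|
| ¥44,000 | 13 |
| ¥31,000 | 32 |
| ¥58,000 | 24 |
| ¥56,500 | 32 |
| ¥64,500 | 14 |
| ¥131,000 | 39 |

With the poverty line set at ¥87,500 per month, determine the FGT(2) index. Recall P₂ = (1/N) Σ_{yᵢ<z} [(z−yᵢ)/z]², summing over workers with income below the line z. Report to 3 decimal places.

0.158

Poor units: 32×¥31,000, 13×¥44,000, 32×¥56,500, 24×¥58,000, 14×¥64,500 (q = 115 of N = 154).
Shortfall ratios: (87500−31000)/87500 = 0.6457 (×32); (87500−44000)/87500 = 0.4971 (×13); (87500−56500)/87500 = 0.3543 (×32); (87500−58000)/87500 = 0.3371 (×24); (87500−64500)/87500 = 0.2629 (×14).
Squared: 0.4169 (×32); 0.2472 (×13); 0.1255 (×32); 0.1137 (×24); 0.0691 (×14).
Sum = 24.267135; P₂ = 24.267135 / 154 = 0.158.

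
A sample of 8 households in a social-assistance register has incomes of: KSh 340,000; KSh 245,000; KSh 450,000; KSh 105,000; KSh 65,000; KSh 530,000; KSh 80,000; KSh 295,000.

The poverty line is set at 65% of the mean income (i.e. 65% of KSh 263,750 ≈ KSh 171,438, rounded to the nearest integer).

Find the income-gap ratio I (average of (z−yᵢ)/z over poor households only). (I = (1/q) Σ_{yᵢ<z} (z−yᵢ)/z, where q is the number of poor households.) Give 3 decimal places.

Poor units: KSh 65,000, KSh 80,000, KSh 105,000 (q = 3 of N = 8).
Shortfall ratios (z−y)/z: 0.6209, 0.5334, 0.3875; sum = 1.541747.
The income-gap ratio divides by q (the poor only): 1.541747 / 3 = 0.514.

0.514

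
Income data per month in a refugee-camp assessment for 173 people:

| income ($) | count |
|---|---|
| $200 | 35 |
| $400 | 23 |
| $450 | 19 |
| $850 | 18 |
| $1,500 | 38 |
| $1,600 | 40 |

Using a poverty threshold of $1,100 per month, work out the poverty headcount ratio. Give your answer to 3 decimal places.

0.549

95 of the 173 people have income below $1,100.
H = 95/173 = 0.549.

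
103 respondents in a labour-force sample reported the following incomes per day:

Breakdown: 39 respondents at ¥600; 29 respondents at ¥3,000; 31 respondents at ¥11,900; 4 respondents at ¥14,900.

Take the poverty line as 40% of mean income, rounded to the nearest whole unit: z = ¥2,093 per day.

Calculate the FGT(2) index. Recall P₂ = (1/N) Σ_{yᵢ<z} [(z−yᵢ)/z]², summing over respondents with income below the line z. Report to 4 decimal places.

0.1927

Incomes under z: 39×¥600 (q = 39 of N = 103).
Relative gaps: (2093−600)/2093 = 0.7133 (×39).
Squared: 0.5088 (×39).
Sum = 19.844756; P₂ = 19.844756 / 103 = 0.1927.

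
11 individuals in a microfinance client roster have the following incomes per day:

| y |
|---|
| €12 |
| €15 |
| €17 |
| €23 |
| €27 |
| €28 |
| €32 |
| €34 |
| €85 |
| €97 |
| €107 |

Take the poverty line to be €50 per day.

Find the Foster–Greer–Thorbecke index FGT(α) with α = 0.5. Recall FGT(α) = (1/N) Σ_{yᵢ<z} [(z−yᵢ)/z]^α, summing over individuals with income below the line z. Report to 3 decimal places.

0.524

Poor units: €12, €15, €17, €23, €27, €28, €32, €34 (q = 8 of N = 11).
Relative gaps: (50−12)/50 = 0.7600; (50−15)/50 = 0.7000; (50−17)/50 = 0.6600; (50−23)/50 = 0.5400; (50−27)/50 = 0.4600; (50−28)/50 = 0.4400; (50−32)/50 = 0.3600; (50−34)/50 = 0.3200.
Raised to α = 0.5: 0.87178; 0.83666; 0.81240; 0.73485; 0.67823; 0.66332; 0.60000; 0.56569.
Sum = 5.762934; FGT(0.5) = 5.762934 / 11 = 0.524.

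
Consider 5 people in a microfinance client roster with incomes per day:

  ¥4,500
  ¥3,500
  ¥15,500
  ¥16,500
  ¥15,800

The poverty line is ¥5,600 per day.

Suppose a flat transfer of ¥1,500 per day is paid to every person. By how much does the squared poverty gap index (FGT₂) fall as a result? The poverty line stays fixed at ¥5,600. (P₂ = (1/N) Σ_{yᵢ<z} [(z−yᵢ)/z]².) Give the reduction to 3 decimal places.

Before: below the line — ¥3,500, ¥4,500; squared poverty gap index (FGT₂) = 0.03584.
After the ¥1,500 transfer: below the line — ¥5,000; squared poverty gap index (FGT₂) = 0.00230.
Reduction = 0.03584 − 0.00230 = 0.034.

0.034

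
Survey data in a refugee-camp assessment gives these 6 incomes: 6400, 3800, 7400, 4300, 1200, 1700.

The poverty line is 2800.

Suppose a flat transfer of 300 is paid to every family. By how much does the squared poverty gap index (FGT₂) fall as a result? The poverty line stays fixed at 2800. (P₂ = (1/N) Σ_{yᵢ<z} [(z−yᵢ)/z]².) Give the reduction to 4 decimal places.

Before: below the line — 1200, 1700; squared poverty gap index (FGT₂) = 0.080145.
After the 300 transfer: below the line — 1500, 2000; squared poverty gap index (FGT₂) = 0.049532.
Reduction = 0.080145 − 0.049532 = 0.0306.

0.0306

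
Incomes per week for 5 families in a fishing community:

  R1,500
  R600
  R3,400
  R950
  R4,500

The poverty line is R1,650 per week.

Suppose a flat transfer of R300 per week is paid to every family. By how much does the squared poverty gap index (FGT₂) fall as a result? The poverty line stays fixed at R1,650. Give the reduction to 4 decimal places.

Before: below the line — R600, R950, R1,500; squared poverty gap index (FGT₂) = 0.118641.
After the R300 transfer: below the line — R900, R1,250; squared poverty gap index (FGT₂) = 0.053076.
Reduction = 0.118641 − 0.053076 = 0.0656.

0.0656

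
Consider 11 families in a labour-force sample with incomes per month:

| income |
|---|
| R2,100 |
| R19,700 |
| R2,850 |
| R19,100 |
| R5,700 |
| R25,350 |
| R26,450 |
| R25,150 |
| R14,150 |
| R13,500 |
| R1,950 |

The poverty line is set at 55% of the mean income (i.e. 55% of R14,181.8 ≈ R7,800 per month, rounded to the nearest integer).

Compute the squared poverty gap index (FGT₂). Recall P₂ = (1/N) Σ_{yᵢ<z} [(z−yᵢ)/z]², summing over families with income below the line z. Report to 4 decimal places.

Poor units: R1,950, R2,100, R2,850, R5,700 (q = 4 of N = 11).
Normalized shortfalls: (7800−1950)/7800 = 0.7500; (7800−2100)/7800 = 0.7308; (7800−2850)/7800 = 0.6346; (7800−5700)/7800 = 0.2692.
Squared: 0.5625; 0.5340; 0.4027; 0.0725.
Sum = 1.571746; P₂ = 1.571746 / 11 = 0.1429.

0.1429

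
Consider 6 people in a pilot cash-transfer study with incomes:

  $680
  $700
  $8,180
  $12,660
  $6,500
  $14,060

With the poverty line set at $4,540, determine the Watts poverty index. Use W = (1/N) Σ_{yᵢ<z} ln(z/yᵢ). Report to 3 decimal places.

Incomes under z: $680, $700 (q = 2 of N = 6).
Log shortfalls: ln(4540/680) = 1.8986; ln(4540/700) = 1.8696.
W = 3.768191 / 6 = 0.628.

0.628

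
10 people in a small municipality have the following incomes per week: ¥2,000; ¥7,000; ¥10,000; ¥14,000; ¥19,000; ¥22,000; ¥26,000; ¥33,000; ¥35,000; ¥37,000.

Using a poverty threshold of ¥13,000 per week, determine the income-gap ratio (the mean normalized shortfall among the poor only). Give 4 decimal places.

Below z: ¥2,000, ¥7,000, ¥10,000 (q = 3 of N = 10).
Relative gaps: 0.8462, 0.4615, 0.2308; sum = 1.538462.
I averages over the q = 3 poor units only: 1.538462 / 3 = 0.5128.

0.5128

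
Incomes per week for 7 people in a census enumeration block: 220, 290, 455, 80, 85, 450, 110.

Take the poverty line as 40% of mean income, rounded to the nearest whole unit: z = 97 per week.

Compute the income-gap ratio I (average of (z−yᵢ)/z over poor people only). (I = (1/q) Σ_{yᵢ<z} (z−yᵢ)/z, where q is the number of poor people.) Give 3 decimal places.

Incomes under z: 80, 85 (q = 2 of N = 7).
Relative gaps: 0.1753, 0.1237; sum = 0.298969.
The income-gap ratio divides by q (the poor only): 0.298969 / 2 = 0.149.

0.149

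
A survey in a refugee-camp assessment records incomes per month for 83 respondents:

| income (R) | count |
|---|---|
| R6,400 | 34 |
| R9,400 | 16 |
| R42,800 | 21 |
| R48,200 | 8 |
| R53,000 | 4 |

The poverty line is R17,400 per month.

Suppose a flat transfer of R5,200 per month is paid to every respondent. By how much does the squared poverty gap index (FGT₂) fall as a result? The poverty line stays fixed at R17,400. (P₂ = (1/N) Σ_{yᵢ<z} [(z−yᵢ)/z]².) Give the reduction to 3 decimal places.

0.154

Before: below the line — 34×R6,400, 16×R9,400; squared poverty gap index (FGT₂) = 0.20446.
After the R5,200 transfer: below the line — 34×R11,600, 16×R14,600; squared poverty gap index (FGT₂) = 0.05051.
Reduction = 0.20446 − 0.05051 = 0.154.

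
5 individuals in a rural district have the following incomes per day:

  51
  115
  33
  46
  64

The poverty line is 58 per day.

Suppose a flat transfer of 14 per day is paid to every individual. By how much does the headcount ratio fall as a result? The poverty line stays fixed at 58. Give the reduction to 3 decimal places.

0.400

Before: below the line — 33, 46, 51; headcount ratio = 0.60000.
After the 14 transfer: below the line — 47; headcount ratio = 0.20000.
Reduction = 0.60000 − 0.20000 = 0.400.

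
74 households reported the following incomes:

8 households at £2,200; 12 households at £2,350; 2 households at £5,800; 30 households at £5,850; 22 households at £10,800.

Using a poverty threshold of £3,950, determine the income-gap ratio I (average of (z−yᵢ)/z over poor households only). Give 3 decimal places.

0.420

Below the line: 8×£2,200, 12×£2,350 (q = 20 of N = 74).
Relative gaps: 0.4430 (×8), 0.4051 (×12); sum = 8.405063.
The income-gap ratio divides by q (the poor only): 8.405063 / 20 = 0.420.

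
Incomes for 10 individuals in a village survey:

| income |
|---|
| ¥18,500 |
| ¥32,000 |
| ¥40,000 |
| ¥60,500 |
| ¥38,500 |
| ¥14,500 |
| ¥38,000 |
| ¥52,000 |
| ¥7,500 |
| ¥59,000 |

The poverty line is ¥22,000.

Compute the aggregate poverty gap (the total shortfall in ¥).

Below z: ¥7,500, ¥14,500, ¥18,500 (q = 3 of N = 10).
Individual gaps: 22000−7500 = 14500; 22000−14500 = 7500; 22000−18500 = 3500.
Aggregate gap = ¥25,500.

¥25,500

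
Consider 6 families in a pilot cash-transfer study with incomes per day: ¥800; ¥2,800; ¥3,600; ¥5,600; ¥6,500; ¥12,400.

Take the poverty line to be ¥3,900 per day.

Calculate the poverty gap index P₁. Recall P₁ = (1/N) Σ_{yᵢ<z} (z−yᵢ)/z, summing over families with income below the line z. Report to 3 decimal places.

0.192

Incomes under z: ¥800, ¥2,800, ¥3,600 (q = 3 of N = 6).
Relative gaps: (3900−800)/3900 = 0.7949; (3900−2800)/3900 = 0.2821; (3900−3600)/3900 = 0.0769.
Sum of shortfalls = 1.153846; P₁ averages over all N: 1.153846 / 6 = 0.192.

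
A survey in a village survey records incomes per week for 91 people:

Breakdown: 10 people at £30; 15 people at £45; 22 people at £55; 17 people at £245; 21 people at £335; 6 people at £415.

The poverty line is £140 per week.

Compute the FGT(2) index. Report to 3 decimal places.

Poor units: 10×£30, 15×£45, 22×£55 (q = 47 of N = 91).
Shortfall ratios: (140−30)/140 = 0.7857 (×10); (140−45)/140 = 0.6786 (×15); (140−55)/140 = 0.6071 (×22).
Squared: 0.6173 (×10); 0.4605 (×15); 0.3686 (×22).
Sum = 21.190051; P₂ = 21.190051 / 91 = 0.233.

0.233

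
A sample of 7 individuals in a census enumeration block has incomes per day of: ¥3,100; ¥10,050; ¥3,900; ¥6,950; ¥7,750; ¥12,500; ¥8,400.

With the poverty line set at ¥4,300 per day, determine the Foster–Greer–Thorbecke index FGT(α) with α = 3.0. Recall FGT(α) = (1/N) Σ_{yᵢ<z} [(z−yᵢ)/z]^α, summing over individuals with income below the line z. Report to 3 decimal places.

0.003

Poor units: ¥3,100, ¥3,900 (q = 2 of N = 7).
Normalized shortfalls: (4300−3100)/4300 = 0.2791; (4300−3900)/4300 = 0.0930.
Raised to α = 3.0: 0.02173; 0.00080.
Sum = 0.022539; FGT(3.0) = 0.022539 / 7 = 0.003.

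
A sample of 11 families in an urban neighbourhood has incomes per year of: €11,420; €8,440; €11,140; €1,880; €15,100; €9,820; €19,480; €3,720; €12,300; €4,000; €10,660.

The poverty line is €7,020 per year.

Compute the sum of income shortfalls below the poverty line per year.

€11,460

Incomes under z: €1,880, €3,720, €4,000 (q = 3 of N = 11).
Individual gaps: 7020−1880 = 5140; 7020−3720 = 3300; 7020−4000 = 3020.
Aggregate gap = €11,460.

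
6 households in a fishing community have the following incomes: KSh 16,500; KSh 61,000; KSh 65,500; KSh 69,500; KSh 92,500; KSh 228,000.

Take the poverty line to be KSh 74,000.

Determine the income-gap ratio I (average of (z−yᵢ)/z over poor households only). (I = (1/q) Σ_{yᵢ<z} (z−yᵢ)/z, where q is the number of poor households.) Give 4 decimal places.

0.2821

Below z: KSh 16,500, KSh 61,000, KSh 65,500, KSh 69,500 (q = 4 of N = 6).
Shortfall ratios (z−y)/z: 0.7770, 0.1757, 0.1149, 0.0608; sum = 1.128378.
The income-gap ratio divides by q (the poor only): 1.128378 / 4 = 0.2821.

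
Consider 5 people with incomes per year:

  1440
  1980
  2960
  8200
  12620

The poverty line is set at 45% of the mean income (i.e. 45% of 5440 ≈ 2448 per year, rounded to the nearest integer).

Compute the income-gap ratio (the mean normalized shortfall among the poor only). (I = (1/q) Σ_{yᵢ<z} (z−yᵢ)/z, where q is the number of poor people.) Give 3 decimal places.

Poor units: 1440, 1980 (q = 2 of N = 5).
Relative gaps: 0.4118, 0.1912; sum = 0.602941.
The income-gap ratio divides by q (the poor only): 0.602941 / 2 = 0.301.

0.301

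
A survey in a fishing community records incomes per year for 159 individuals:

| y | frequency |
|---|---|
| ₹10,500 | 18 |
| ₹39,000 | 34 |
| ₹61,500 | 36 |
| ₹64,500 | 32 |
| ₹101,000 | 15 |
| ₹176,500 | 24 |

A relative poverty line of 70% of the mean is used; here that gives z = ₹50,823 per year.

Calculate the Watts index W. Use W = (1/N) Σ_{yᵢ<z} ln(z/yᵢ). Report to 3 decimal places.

0.235

Incomes under z: 18×₹10,500, 34×₹39,000 (q = 52 of N = 159).
Log gaps: ln(50823/10500) = 1.5770 (×18); ln(50823/39000) = 0.2648 (×34).
W = 37.388298 / 159 = 0.235.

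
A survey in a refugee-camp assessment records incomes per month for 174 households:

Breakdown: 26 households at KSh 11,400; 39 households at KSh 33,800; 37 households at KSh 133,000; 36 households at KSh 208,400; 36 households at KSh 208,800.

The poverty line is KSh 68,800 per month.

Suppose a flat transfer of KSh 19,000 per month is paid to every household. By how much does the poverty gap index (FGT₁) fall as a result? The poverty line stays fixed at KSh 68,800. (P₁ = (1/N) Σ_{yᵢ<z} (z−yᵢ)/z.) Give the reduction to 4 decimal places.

0.1032

Before: below the line — 26×KSh 11,400, 39×KSh 33,800; poverty gap index (FGT₁) = 0.238690.
After the KSh 19,000 transfer: below the line — 26×KSh 30,400, 39×KSh 52,800; poverty gap index (FGT₁) = 0.135525.
Reduction = 0.238690 − 0.135525 = 0.1032.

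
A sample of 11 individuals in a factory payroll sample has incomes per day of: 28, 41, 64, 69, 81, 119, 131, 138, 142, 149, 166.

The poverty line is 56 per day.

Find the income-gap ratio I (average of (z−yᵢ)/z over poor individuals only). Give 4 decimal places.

Below the line: 28, 41 (q = 2 of N = 11).
Shortfall ratios (z−y)/z: 0.5000, 0.2679; sum = 0.767857.
The income-gap ratio divides by q (the poor only): 0.767857 / 2 = 0.3839.

0.3839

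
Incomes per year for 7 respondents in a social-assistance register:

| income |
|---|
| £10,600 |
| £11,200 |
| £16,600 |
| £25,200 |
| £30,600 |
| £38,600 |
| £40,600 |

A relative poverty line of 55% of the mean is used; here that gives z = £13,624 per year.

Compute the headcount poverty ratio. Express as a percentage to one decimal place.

2 of the 7 respondents have income below £13,624.
H = 2/7 = 28.6%.

28.6%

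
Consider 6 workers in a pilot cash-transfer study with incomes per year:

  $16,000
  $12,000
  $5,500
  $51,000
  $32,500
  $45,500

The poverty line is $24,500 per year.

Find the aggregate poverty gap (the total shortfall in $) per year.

Below z: $5,500, $12,000, $16,000 (q = 3 of N = 6).
Individual gaps: 24500−5500 = 19000; 24500−12000 = 12500; 24500−16000 = 8500.
Aggregate gap = $40,000.

$40,000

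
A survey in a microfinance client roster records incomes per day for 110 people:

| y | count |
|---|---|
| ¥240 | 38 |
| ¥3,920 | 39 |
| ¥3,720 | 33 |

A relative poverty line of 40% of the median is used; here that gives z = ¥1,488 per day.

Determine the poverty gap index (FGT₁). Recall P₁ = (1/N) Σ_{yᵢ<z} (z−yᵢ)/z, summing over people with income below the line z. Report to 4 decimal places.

0.2897

Incomes under z: 38×¥240 (q = 38 of N = 110).
Gap ratios (z−y)/z: (1488−240)/1488 = 0.8387 (×38).
Sum of shortfalls = 31.870968; P₁ averages over all N: 31.870968 / 110 = 0.2897.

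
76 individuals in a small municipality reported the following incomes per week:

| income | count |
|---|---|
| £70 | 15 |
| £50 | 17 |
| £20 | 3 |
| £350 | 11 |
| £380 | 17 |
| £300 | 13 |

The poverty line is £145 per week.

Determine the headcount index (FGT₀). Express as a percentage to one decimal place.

46.1%

35 of the 76 individuals have income below £145.
H = 35/76 = 46.1%.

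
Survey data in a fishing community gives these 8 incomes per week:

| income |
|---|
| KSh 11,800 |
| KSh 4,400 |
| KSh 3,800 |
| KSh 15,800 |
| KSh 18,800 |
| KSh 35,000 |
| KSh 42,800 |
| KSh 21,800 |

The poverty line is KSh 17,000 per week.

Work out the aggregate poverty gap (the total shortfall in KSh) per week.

Below z: KSh 3,800, KSh 4,400, KSh 11,800, KSh 15,800 (q = 4 of N = 8).
Individual gaps: 17000−3800 = 13200; 17000−4400 = 12600; 17000−11800 = 5200; 17000−15800 = 1200.
Aggregate gap = KSh 32,200.

KSh 32,200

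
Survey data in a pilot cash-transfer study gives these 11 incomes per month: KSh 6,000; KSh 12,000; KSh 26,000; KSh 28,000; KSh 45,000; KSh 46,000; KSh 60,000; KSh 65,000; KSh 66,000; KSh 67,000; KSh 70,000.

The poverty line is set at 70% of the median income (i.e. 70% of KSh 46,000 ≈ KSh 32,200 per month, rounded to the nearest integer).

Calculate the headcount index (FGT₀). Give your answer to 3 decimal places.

0.364

4 of the 11 workers have income below KSh 32,200.
H = 4/11 = 0.364.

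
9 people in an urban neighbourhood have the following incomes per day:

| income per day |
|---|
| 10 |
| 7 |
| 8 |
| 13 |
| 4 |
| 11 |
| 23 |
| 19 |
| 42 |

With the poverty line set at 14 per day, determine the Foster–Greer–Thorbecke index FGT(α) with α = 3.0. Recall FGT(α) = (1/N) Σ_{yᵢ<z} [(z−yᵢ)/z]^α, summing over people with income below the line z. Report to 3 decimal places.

Below the line: 4, 7, 8, 10, 11, 13 (q = 6 of N = 9).
Relative gaps: (14−4)/14 = 0.7143; (14−7)/14 = 0.5000; (14−8)/14 = 0.4286; (14−10)/14 = 0.2857; (14−11)/14 = 0.2143; (14−13)/14 = 0.0714.
Raised to α = 3.0: 0.36443; 0.12500; 0.07872; 0.02332; 0.00984; 0.00036.
Sum = 0.601676; FGT(3.0) = 0.601676 / 9 = 0.067.

0.067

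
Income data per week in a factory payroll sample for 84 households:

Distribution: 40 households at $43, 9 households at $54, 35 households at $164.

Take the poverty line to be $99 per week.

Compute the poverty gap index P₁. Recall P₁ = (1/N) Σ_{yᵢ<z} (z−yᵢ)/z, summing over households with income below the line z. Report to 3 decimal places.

0.318

Poor units: 40×$43, 9×$54 (q = 49 of N = 84).
Shortfall ratios: (99−43)/99 = 0.5657 (×40); (99−54)/99 = 0.4545 (×9).
Sum of shortfalls = 26.717172; P₁ averages over all N: 26.717172 / 84 = 0.318.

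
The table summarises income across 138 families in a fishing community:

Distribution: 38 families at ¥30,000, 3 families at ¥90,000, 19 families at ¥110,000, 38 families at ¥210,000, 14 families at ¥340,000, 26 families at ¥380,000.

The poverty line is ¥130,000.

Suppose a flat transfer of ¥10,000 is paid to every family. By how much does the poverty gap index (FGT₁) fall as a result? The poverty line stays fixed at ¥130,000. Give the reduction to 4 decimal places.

Before: below the line — 38×¥30,000, 3×¥90,000, 19×¥110,000; poverty gap index (FGT₁) = 0.239688.
After the ¥10,000 transfer: below the line — 38×¥40,000, 3×¥100,000, 19×¥120,000; poverty gap index (FGT₁) = 0.206243.
Reduction = 0.239688 − 0.206243 = 0.0334.

0.0334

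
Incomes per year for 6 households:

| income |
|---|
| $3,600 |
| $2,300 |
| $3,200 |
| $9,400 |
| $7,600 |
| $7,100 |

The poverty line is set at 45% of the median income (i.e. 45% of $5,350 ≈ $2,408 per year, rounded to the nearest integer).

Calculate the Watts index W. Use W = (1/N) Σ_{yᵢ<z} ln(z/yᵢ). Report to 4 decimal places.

0.0076

Poor units: $2,300 (q = 1 of N = 6).
ln(z/y) terms: ln(2408/2300) = 0.0459.
W = 0.045887 / 6 = 0.0076.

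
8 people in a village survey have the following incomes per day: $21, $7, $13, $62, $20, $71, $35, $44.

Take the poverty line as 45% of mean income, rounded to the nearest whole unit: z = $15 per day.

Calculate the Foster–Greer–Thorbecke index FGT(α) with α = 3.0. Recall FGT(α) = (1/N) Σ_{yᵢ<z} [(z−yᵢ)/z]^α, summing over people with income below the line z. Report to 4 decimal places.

Below the line: $7, $13 (q = 2 of N = 8).
Gap ratios (z−y)/z: (15−7)/15 = 0.5333; (15−13)/15 = 0.1333.
Raised to α = 3.0: 0.15170; 0.00237.
Sum = 0.154074; FGT(3.0) = 0.154074 / 8 = 0.0193.

0.0193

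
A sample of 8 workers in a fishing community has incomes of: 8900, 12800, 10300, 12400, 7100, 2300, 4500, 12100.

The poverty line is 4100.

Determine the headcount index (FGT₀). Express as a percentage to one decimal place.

1 of the 8 workers have income below 4100.
H = 1/8 = 12.5%.

12.5%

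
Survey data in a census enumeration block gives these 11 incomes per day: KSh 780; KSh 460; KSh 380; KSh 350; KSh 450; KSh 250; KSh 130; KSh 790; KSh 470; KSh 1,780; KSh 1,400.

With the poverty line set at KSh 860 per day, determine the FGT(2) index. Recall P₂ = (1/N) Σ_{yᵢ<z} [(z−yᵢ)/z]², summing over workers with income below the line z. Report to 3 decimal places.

Below z: KSh 130, KSh 250, KSh 350, KSh 380, KSh 450, KSh 460, KSh 470, KSh 780, KSh 790 (q = 9 of N = 11).
Shortfall ratios: (860−130)/860 = 0.8488; (860−250)/860 = 0.7093; (860−350)/860 = 0.5930; (860−380)/860 = 0.5581; (860−450)/860 = 0.4767; (860−460)/860 = 0.4651; (860−470)/860 = 0.4535; (860−780)/860 = 0.0930; (860−790)/860 = 0.0814.
Squared: 0.7205; 0.5031; 0.3517; 0.3115; 0.2273; 0.2163; 0.2057; 0.0087; 0.0066.
Sum = 2.551379; P₂ = 2.551379 / 11 = 0.232.

0.232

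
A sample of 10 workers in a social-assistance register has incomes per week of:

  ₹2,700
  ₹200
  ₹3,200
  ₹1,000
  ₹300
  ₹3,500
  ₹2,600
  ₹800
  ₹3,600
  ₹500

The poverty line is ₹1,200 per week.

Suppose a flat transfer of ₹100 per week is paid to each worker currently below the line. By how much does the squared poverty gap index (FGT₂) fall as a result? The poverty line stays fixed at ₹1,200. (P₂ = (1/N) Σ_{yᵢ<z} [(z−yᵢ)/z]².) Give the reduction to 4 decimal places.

0.0410

Before: below the line — ₹200, ₹300, ₹500, ₹800, ₹1,000; squared poverty gap index (FGT₂) = 0.173611.
After the ₹100 transfer: below the line — ₹300, ₹400, ₹600, ₹900, ₹1,100; squared poverty gap index (FGT₂) = 0.132639.
Reduction = 0.173611 − 0.132639 = 0.0410.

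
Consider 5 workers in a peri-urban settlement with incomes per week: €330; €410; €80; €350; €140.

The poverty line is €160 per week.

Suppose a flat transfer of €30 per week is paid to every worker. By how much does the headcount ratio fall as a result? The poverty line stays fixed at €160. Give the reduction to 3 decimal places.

0.200

Before: below the line — €80, €140; headcount ratio = 0.40000.
After the €30 transfer: below the line — €110; headcount ratio = 0.20000.
Reduction = 0.40000 − 0.20000 = 0.200.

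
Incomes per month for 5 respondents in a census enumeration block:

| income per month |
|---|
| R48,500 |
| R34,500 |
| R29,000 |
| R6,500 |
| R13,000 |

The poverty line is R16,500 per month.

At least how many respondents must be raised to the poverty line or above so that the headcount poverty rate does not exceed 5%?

2

2 of the 5 respondents are poor, so H = 2/5 = 0.400.
A headcount ratio of at most 5% allows at most ⌊0.05 × 5⌋ = 0 poor respondents.
So at least 2 − 0 = 2 must be lifted.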